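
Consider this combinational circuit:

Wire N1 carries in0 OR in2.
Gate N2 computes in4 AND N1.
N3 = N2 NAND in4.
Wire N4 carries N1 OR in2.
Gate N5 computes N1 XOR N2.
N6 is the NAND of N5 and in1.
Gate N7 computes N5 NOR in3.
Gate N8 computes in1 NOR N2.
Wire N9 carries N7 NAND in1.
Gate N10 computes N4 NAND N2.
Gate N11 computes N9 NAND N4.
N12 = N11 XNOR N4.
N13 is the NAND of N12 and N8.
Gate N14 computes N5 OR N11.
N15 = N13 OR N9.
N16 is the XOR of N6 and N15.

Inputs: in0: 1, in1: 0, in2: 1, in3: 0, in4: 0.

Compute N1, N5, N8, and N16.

N1 = 1  N5 = 1  N8 = 1  N16 = 0

N1 = in0 OR in2 = 1 OR 1 = 1
N2 = in4 AND N1 = 0 AND 1 = 0
N4 = N1 OR in2 = 1 OR 1 = 1
N5 = N1 XOR N2 = 1 XOR 0 = 1
N6 = N5 NAND in1 = 1 NAND 0 = 1
N7 = N5 NOR in3 = 1 NOR 0 = 0
N8 = in1 NOR N2 = 0 NOR 0 = 1
N9 = N7 NAND in1 = 0 NAND 0 = 1
N11 = N9 NAND N4 = 1 NAND 1 = 0
N12 = N11 XNOR N4 = 0 XNOR 1 = 0
N13 = N12 NAND N8 = 0 NAND 1 = 1
N15 = N13 OR N9 = 1 OR 1 = 1
N16 = N6 XOR N15 = 1 XOR 1 = 0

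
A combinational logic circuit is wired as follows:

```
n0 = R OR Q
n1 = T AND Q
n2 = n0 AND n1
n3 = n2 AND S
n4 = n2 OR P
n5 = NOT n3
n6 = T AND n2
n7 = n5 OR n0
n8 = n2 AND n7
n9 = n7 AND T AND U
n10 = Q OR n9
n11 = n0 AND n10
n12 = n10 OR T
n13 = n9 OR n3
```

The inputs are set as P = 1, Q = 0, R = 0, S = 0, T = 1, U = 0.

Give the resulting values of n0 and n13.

n0 = 0, n13 = 0

n0 = R OR Q = 0 OR 0 = 0
n1 = T AND Q = 1 AND 0 = 0
n2 = n0 AND n1 = 0 AND 0 = 0
n3 = n2 AND S = 0 AND 0 = 0
n5 = NOT n3 = NOT 0 = 1
n7 = n5 OR n0 = 1 OR 0 = 1
n9 = n7 AND T AND U = 1 AND 1 AND 0 = 0
n13 = n9 OR n3 = 0 OR 0 = 0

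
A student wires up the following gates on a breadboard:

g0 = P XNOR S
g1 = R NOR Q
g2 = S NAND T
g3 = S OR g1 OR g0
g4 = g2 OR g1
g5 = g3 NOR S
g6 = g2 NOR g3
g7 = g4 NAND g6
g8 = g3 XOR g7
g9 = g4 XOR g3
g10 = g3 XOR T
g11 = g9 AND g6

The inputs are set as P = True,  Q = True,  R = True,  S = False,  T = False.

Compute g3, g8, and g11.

g3 = False  g8 = True  g11 = False

g0 = P XNOR S = True XNOR False = False
g1 = R NOR Q = True NOR True = False
g2 = S NAND T = False NAND False = True
g3 = S OR g1 OR g0 = False OR False OR False = False
g4 = g2 OR g1 = True OR False = True
g6 = g2 NOR g3 = True NOR False = False
g7 = g4 NAND g6 = True NAND False = True
g8 = g3 XOR g7 = False XOR True = True
g9 = g4 XOR g3 = True XOR False = True
g11 = g9 AND g6 = True AND False = False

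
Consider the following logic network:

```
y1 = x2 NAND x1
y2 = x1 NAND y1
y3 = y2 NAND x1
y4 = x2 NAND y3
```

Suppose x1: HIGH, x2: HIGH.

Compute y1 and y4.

y1 = LOW; y4 = HIGH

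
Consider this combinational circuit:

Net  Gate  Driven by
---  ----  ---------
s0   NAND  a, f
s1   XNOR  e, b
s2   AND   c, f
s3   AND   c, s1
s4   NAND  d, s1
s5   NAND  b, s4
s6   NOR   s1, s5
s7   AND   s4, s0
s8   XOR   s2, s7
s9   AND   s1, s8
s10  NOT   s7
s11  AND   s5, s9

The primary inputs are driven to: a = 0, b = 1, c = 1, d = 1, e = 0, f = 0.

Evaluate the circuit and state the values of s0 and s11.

s0 = a NAND f = 0 NAND 0 = 1
s1 = e XNOR b = 0 XNOR 1 = 0
s2 = c AND f = 1 AND 0 = 0
s4 = d NAND s1 = 1 NAND 0 = 1
s5 = b NAND s4 = 1 NAND 1 = 0
s7 = s4 AND s0 = 1 AND 1 = 1
s8 = s2 XOR s7 = 0 XOR 1 = 1
s9 = s1 AND s8 = 0 AND 1 = 0
s11 = s5 AND s9 = 0 AND 0 = 0

s0 = 1, s11 = 0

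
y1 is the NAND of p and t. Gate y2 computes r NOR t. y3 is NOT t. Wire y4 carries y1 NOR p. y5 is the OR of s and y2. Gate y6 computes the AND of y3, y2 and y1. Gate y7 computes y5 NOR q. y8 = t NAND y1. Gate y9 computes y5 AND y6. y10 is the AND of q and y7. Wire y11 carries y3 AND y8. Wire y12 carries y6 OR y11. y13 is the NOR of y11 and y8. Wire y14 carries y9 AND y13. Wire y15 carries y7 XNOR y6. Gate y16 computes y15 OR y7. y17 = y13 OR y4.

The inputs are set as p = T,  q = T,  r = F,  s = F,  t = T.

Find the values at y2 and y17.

y2 = F; y17 = F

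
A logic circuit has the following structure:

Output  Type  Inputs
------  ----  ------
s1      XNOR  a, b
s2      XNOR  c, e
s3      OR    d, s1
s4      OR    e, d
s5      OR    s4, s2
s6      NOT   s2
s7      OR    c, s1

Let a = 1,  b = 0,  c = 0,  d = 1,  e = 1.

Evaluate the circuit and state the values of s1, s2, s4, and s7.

s1 = 0, s2 = 0, s4 = 1, s7 = 0

s1 = a XNOR b = 1 XNOR 0 = 0
s2 = c XNOR e = 0 XNOR 1 = 0
s4 = e OR d = 1 OR 1 = 1
s7 = c OR s1 = 0 OR 0 = 0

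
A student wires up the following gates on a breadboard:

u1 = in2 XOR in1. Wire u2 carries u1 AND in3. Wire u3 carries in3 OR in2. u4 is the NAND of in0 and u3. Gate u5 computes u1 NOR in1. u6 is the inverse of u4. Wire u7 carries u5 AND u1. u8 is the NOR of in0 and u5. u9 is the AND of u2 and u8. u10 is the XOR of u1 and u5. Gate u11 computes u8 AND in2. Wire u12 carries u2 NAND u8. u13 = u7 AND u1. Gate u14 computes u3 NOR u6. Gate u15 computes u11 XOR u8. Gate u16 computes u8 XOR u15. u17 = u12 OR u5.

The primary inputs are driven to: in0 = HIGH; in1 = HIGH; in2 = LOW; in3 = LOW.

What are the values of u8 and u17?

u8 = LOW, u17 = HIGH

u1 = in2 XOR in1 = LOW XOR HIGH = HIGH
u2 = u1 AND in3 = HIGH AND LOW = LOW
u5 = u1 NOR in1 = HIGH NOR HIGH = LOW
u8 = in0 NOR u5 = HIGH NOR LOW = LOW
u12 = u2 NAND u8 = LOW NAND LOW = HIGH
u17 = u12 OR u5 = HIGH OR LOW = HIGH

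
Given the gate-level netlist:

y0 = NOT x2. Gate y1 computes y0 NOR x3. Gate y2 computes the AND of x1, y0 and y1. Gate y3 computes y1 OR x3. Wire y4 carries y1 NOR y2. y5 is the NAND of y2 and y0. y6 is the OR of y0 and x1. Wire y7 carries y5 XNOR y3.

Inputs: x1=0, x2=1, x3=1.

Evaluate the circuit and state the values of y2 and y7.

y2 = 0, y7 = 1

y0 = NOT x2 = NOT 1 = 0
y1 = y0 NOR x3 = 0 NOR 1 = 0
y2 = x1 AND y0 AND y1 = 0 AND 0 AND 0 = 0
y3 = y1 OR x3 = 0 OR 1 = 1
y5 = y2 NAND y0 = 0 NAND 0 = 1
y7 = y5 XNOR y3 = 1 XNOR 1 = 1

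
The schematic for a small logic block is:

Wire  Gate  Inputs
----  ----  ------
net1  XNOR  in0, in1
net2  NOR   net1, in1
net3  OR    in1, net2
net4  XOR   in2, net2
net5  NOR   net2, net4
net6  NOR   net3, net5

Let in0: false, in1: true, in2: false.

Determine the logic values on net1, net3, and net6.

net1 = in0 XNOR in1 = false XNOR true = false
net2 = net1 NOR in1 = false NOR true = false
net3 = in1 OR net2 = true OR false = true
net4 = in2 XOR net2 = false XOR false = false
net5 = net2 NOR net4 = false NOR false = true
net6 = net3 NOR net5 = true NOR true = false

net1 = false; net3 = true; net6 = false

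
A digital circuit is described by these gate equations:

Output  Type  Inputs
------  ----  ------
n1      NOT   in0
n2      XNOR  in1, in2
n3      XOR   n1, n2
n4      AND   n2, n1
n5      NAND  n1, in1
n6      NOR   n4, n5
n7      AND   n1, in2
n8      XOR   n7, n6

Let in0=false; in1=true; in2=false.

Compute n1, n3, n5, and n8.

n1 = NOT in0 = NOT false = true
n2 = in1 XNOR in2 = true XNOR false = false
n3 = n1 XOR n2 = true XOR false = true
n4 = n2 AND n1 = false AND true = false
n5 = n1 NAND in1 = true NAND true = false
n6 = n4 NOR n5 = false NOR false = true
n7 = n1 AND in2 = true AND false = false
n8 = n7 XOR n6 = false XOR true = true

n1 = true, n3 = true, n5 = false, n8 = true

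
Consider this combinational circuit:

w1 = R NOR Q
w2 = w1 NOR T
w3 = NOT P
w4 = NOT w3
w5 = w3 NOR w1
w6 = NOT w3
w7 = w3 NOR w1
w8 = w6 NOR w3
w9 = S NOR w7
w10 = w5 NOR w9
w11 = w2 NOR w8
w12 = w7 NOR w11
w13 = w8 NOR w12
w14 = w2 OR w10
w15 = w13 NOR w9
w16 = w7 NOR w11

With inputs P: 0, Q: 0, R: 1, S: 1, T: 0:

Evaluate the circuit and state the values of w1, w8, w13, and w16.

w1 = 0, w8 = 0, w13 = 0, w16 = 1

w1 = R NOR Q = 1 NOR 0 = 0
w2 = w1 NOR T = 0 NOR 0 = 1
w3 = NOT P = NOT 0 = 1
w6 = NOT w3 = NOT 1 = 0
w7 = w3 NOR w1 = 1 NOR 0 = 0
w8 = w6 NOR w3 = 0 NOR 1 = 0
w11 = w2 NOR w8 = 1 NOR 0 = 0
w12 = w7 NOR w11 = 0 NOR 0 = 1
w13 = w8 NOR w12 = 0 NOR 1 = 0
w16 = w7 NOR w11 = 0 NOR 0 = 1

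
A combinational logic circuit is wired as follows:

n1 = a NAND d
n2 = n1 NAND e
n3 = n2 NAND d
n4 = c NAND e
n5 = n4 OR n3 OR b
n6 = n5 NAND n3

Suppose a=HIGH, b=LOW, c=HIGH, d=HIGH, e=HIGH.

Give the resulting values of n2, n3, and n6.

n2 = HIGH, n3 = LOW, n6 = HIGH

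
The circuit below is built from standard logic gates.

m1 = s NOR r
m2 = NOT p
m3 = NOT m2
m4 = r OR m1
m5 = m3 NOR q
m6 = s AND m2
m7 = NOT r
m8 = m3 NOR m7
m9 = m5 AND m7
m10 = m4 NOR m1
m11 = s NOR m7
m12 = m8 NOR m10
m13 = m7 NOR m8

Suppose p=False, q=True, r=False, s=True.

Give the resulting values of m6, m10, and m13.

m6 = True; m10 = True; m13 = False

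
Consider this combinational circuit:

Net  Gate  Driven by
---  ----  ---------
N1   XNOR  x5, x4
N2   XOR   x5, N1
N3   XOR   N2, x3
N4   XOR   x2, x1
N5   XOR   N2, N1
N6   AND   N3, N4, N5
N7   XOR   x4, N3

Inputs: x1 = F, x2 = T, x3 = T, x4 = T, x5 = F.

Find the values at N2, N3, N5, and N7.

N1 = x5 XNOR x4 = F XNOR T = F
N2 = x5 XOR N1 = F XOR F = F
N3 = N2 XOR x3 = F XOR T = T
N5 = N2 XOR N1 = F XOR F = F
N7 = x4 XOR N3 = T XOR T = F

N2 = F; N3 = T; N5 = F; N7 = F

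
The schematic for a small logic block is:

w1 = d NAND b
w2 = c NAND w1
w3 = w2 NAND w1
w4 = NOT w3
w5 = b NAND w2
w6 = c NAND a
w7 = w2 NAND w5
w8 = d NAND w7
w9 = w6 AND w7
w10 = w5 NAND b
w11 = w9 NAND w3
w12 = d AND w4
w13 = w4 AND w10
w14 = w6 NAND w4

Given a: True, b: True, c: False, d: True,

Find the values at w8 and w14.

w8 = False  w14 = True

w1 = d NAND b = True NAND True = False
w2 = c NAND w1 = False NAND False = True
w3 = w2 NAND w1 = True NAND False = True
w4 = NOT w3 = NOT True = False
w5 = b NAND w2 = True NAND True = False
w6 = c NAND a = False NAND True = True
w7 = w2 NAND w5 = True NAND False = True
w8 = d NAND w7 = True NAND True = False
w14 = w6 NAND w4 = True NAND False = True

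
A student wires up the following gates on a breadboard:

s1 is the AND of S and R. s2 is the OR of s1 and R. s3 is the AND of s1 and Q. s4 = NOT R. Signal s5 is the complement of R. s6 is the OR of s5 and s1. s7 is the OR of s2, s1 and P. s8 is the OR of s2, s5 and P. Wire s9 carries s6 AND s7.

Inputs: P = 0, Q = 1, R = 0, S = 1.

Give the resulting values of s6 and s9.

s6 = 1; s9 = 0

s1 = S AND R = 1 AND 0 = 0
s2 = s1 OR R = 0 OR 0 = 0
s5 = NOT R = NOT 0 = 1
s6 = s5 OR s1 = 1 OR 0 = 1
s7 = s2 OR s1 OR P = 0 OR 0 OR 0 = 0
s9 = s6 AND s7 = 1 AND 0 = 0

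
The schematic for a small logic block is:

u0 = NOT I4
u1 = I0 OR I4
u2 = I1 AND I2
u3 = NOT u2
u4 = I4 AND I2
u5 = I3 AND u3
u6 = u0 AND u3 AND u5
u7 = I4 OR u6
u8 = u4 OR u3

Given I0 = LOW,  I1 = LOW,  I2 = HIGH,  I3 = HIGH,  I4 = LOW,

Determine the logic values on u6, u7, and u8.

u6 = HIGH, u7 = HIGH, u8 = HIGH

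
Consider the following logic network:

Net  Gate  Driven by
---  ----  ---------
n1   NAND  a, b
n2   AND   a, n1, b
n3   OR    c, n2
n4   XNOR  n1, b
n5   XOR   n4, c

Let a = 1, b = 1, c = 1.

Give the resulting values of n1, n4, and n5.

n1 = 0, n4 = 0, n5 = 1

n1 = a NAND b = 1 NAND 1 = 0
n4 = n1 XNOR b = 0 XNOR 1 = 0
n5 = n4 XOR c = 0 XOR 1 = 1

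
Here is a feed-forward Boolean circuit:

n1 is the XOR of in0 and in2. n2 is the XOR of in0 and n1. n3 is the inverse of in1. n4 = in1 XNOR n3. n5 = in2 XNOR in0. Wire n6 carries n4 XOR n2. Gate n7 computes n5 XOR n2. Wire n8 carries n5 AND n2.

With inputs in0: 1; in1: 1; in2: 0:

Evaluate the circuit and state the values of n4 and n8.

n1 = in0 XOR in2 = 1 XOR 0 = 1
n2 = in0 XOR n1 = 1 XOR 1 = 0
n3 = NOT in1 = NOT 1 = 0
n4 = in1 XNOR n3 = 1 XNOR 0 = 0
n5 = in2 XNOR in0 = 0 XNOR 1 = 0
n8 = n5 AND n2 = 0 AND 0 = 0

n4 = 0; n8 = 0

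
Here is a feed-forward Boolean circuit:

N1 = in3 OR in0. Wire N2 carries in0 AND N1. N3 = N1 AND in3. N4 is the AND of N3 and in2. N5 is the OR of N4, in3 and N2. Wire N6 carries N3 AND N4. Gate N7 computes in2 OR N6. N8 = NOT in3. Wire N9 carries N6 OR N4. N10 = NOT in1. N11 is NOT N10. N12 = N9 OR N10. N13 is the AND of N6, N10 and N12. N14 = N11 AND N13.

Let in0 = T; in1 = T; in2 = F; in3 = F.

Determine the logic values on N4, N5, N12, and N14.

N1 = in3 OR in0 = F OR T = T
N2 = in0 AND N1 = T AND T = T
N3 = N1 AND in3 = T AND F = F
N4 = N3 AND in2 = F AND F = F
N5 = N4 OR in3 OR N2 = F OR F OR T = T
N6 = N3 AND N4 = F AND F = F
N9 = N6 OR N4 = F OR F = F
N10 = NOT in1 = NOT T = F
N11 = NOT N10 = NOT F = T
N12 = N9 OR N10 = F OR F = F
N13 = N6 AND N10 AND N12 = F AND F AND F = F
N14 = N11 AND N13 = T AND F = F

N4 = F  N5 = T  N12 = F  N14 = F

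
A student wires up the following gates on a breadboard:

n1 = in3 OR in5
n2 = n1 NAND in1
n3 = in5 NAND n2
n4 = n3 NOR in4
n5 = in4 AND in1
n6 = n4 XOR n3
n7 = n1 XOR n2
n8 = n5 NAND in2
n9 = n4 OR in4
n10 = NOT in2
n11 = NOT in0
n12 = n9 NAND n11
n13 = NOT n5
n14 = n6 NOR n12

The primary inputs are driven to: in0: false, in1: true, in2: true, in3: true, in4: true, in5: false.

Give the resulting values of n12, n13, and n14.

n1 = in3 OR in5 = true OR false = true
n2 = n1 NAND in1 = true NAND true = false
n3 = in5 NAND n2 = false NAND false = true
n4 = n3 NOR in4 = true NOR true = false
n5 = in4 AND in1 = true AND true = true
n6 = n4 XOR n3 = false XOR true = true
n9 = n4 OR in4 = false OR true = true
n11 = NOT in0 = NOT false = true
n12 = n9 NAND n11 = true NAND true = false
n13 = NOT n5 = NOT true = false
n14 = n6 NOR n12 = true NOR false = false

n12 = false, n13 = false, n14 = false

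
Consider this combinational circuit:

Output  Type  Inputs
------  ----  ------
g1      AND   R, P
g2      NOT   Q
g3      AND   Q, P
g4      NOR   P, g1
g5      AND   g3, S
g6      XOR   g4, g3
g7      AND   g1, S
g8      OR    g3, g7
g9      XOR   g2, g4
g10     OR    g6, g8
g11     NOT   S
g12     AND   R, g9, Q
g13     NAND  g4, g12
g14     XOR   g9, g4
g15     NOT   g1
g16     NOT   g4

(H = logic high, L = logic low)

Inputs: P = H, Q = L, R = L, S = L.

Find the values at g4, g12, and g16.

g1 = R AND P = L AND H = L
g2 = NOT Q = NOT L = H
g4 = P NOR g1 = H NOR L = L
g9 = g2 XOR g4 = H XOR L = H
g12 = R AND g9 AND Q = L AND H AND L = L
g16 = NOT g4 = NOT L = H

g4 = L, g12 = L, g16 = H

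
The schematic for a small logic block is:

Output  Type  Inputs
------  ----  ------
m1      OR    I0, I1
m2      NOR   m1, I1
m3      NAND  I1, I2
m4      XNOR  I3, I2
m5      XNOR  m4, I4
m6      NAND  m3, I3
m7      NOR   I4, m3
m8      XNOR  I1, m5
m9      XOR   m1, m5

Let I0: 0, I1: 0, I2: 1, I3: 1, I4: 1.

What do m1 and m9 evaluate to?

m1 = 0  m9 = 1

m1 = I0 OR I1 = 0 OR 0 = 0
m4 = I3 XNOR I2 = 1 XNOR 1 = 1
m5 = m4 XNOR I4 = 1 XNOR 1 = 1
m9 = m1 XOR m5 = 0 XOR 1 = 1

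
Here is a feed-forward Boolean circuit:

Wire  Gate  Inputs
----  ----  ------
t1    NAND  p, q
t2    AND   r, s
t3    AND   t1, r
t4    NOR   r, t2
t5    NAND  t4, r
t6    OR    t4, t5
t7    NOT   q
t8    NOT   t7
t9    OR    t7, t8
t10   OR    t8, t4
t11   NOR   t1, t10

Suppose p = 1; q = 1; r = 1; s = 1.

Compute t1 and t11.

t1 = p NAND q = 1 NAND 1 = 0
t2 = r AND s = 1 AND 1 = 1
t4 = r NOR t2 = 1 NOR 1 = 0
t7 = NOT q = NOT 1 = 0
t8 = NOT t7 = NOT 0 = 1
t10 = t8 OR t4 = 1 OR 0 = 1
t11 = t1 NOR t10 = 0 NOR 1 = 0

t1 = 0; t11 = 0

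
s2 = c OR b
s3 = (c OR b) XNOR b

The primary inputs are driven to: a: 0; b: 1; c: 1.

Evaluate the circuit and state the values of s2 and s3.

s2 = 1 OR 1 = 1
s3 = (1 OR 1) XNOR 1 = 1

s2 = 1, s3 = 1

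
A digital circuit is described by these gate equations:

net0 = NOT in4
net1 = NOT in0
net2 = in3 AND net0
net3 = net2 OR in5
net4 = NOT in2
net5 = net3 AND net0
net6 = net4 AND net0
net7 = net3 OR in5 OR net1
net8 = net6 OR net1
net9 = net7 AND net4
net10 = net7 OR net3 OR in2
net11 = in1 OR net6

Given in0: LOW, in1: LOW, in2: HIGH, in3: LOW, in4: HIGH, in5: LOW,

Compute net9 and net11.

net0 = NOT in4 = NOT HIGH = LOW
net1 = NOT in0 = NOT LOW = HIGH
net2 = in3 AND net0 = LOW AND LOW = LOW
net3 = net2 OR in5 = LOW OR LOW = LOW
net4 = NOT in2 = NOT HIGH = LOW
net6 = net4 AND net0 = LOW AND LOW = LOW
net7 = net3 OR in5 OR net1 = LOW OR LOW OR HIGH = HIGH
net9 = net7 AND net4 = HIGH AND LOW = LOW
net11 = in1 OR net6 = LOW OR LOW = LOW

net9 = LOW; net11 = LOW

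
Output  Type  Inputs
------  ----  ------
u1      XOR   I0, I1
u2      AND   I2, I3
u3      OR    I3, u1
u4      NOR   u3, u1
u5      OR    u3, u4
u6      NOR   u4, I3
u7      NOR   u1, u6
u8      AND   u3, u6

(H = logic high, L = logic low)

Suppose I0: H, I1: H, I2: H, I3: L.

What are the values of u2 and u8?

u1 = I0 XOR I1 = H XOR H = L
u2 = I2 AND I3 = H AND L = L
u3 = I3 OR u1 = L OR L = L
u4 = u3 NOR u1 = L NOR L = H
u6 = u4 NOR I3 = H NOR L = L
u8 = u3 AND u6 = L AND L = L

u2 = L, u8 = L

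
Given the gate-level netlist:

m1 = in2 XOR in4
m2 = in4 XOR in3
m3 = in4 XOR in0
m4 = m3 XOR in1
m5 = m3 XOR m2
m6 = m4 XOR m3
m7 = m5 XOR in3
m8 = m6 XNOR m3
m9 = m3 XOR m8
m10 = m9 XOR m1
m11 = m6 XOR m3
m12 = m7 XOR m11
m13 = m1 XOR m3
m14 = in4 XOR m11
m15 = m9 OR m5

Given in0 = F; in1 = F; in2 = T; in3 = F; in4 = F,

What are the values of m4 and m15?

m4 = F, m15 = T

m2 = in4 XOR in3 = F XOR F = F
m3 = in4 XOR in0 = F XOR F = F
m4 = m3 XOR in1 = F XOR F = F
m5 = m3 XOR m2 = F XOR F = F
m6 = m4 XOR m3 = F XOR F = F
m8 = m6 XNOR m3 = F XNOR F = T
m9 = m3 XOR m8 = F XOR T = T
m15 = m9 OR m5 = T OR F = T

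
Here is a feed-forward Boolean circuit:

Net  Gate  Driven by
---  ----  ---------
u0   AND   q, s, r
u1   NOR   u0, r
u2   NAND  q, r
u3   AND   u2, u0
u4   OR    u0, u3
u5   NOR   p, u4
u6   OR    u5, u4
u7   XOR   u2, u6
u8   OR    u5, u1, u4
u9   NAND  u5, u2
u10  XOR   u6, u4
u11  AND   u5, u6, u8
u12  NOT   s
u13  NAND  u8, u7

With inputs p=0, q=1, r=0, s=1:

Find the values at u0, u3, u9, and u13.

u0 = 0; u3 = 0; u9 = 0; u13 = 1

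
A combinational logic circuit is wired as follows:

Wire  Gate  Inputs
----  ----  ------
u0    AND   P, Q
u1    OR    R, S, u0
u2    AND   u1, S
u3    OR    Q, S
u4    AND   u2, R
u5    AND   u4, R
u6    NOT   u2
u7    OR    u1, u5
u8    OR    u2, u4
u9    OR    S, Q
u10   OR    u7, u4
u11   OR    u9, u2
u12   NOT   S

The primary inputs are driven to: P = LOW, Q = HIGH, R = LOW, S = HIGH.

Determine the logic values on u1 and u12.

u1 = HIGH, u12 = LOW

u0 = P AND Q = LOW AND HIGH = LOW
u1 = R OR S OR u0 = LOW OR HIGH OR LOW = HIGH
u12 = NOT S = NOT HIGH = LOW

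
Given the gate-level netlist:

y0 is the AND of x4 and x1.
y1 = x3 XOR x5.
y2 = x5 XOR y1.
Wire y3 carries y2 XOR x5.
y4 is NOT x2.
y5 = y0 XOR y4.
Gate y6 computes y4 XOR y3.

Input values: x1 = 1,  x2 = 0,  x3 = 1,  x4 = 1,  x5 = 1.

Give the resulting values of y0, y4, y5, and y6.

y0 = 1, y4 = 1, y5 = 0, y6 = 1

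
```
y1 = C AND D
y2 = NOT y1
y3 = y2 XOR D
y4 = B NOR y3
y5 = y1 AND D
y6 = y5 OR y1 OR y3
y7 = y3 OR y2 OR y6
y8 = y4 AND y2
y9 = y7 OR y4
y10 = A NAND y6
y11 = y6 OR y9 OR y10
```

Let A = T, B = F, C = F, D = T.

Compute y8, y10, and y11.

y8 = T, y10 = T, y11 = T

y1 = C AND D = F AND T = F
y2 = NOT y1 = NOT F = T
y3 = y2 XOR D = T XOR T = F
y4 = B NOR y3 = F NOR F = T
y5 = y1 AND D = F AND T = F
y6 = y5 OR y1 OR y3 = F OR F OR F = F
y7 = y3 OR y2 OR y6 = F OR T OR F = T
y8 = y4 AND y2 = T AND T = T
y9 = y7 OR y4 = T OR T = T
y10 = A NAND y6 = T NAND F = T
y11 = y6 OR y9 OR y10 = F OR T OR T = T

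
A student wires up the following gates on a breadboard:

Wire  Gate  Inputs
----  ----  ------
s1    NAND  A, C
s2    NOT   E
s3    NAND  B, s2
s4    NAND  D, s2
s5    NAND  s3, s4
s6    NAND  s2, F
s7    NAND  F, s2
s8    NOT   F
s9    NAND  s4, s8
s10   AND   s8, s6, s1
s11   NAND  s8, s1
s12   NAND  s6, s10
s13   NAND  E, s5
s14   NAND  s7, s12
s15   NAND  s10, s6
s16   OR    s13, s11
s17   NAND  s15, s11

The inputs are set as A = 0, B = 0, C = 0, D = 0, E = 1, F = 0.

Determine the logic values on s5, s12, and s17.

s1 = A NAND C = 0 NAND 0 = 1
s2 = NOT E = NOT 1 = 0
s3 = B NAND s2 = 0 NAND 0 = 1
s4 = D NAND s2 = 0 NAND 0 = 1
s5 = s3 NAND s4 = 1 NAND 1 = 0
s6 = s2 NAND F = 0 NAND 0 = 1
s8 = NOT F = NOT 0 = 1
s10 = s8 AND s6 AND s1 = 1 AND 1 AND 1 = 1
s11 = s8 NAND s1 = 1 NAND 1 = 0
s12 = s6 NAND s10 = 1 NAND 1 = 0
s15 = s10 NAND s6 = 1 NAND 1 = 0
s17 = s15 NAND s11 = 0 NAND 0 = 1

s5 = 0, s12 = 0, s17 = 1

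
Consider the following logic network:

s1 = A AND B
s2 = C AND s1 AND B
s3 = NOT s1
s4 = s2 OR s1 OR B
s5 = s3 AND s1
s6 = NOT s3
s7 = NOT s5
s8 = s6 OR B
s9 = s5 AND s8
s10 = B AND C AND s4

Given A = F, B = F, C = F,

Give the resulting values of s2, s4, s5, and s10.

s1 = A AND B = F AND F = F
s2 = C AND s1 AND B = F AND F AND F = F
s3 = NOT s1 = NOT F = T
s4 = s2 OR s1 OR B = F OR F OR F = F
s5 = s3 AND s1 = T AND F = F
s10 = B AND C AND s4 = F AND F AND F = F

s2 = F; s4 = F; s5 = F; s10 = F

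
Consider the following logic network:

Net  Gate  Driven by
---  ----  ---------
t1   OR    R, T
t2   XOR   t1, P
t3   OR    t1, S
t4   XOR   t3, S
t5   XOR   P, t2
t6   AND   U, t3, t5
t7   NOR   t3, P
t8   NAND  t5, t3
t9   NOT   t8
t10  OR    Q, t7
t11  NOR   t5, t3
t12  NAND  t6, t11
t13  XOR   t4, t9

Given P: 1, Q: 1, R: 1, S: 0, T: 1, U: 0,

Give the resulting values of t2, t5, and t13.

t1 = R OR T = 1 OR 1 = 1
t2 = t1 XOR P = 1 XOR 1 = 0
t3 = t1 OR S = 1 OR 0 = 1
t4 = t3 XOR S = 1 XOR 0 = 1
t5 = P XOR t2 = 1 XOR 0 = 1
t8 = t5 NAND t3 = 1 NAND 1 = 0
t9 = NOT t8 = NOT 0 = 1
t13 = t4 XOR t9 = 1 XOR 1 = 0

t2 = 0, t5 = 1, t13 = 0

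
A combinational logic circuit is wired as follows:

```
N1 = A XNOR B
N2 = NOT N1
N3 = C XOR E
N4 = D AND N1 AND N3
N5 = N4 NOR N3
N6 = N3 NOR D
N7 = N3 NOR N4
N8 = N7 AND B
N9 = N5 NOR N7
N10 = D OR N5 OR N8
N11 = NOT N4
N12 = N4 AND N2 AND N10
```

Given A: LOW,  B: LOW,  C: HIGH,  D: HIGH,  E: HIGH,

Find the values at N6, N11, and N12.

N1 = A XNOR B = LOW XNOR LOW = HIGH
N2 = NOT N1 = NOT HIGH = LOW
N3 = C XOR E = HIGH XOR HIGH = LOW
N4 = D AND N1 AND N3 = HIGH AND HIGH AND LOW = LOW
N5 = N4 NOR N3 = LOW NOR LOW = HIGH
N6 = N3 NOR D = LOW NOR HIGH = LOW
N7 = N3 NOR N4 = LOW NOR LOW = HIGH
N8 = N7 AND B = HIGH AND LOW = LOW
N10 = D OR N5 OR N8 = HIGH OR HIGH OR LOW = HIGH
N11 = NOT N4 = NOT LOW = HIGH
N12 = N4 AND N2 AND N10 = LOW AND LOW AND HIGH = LOW

N6 = LOW  N11 = HIGH  N12 = LOW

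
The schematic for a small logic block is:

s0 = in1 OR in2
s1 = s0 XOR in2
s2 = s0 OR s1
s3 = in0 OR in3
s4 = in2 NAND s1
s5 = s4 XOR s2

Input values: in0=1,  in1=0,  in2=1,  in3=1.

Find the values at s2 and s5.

s2 = 1, s5 = 0

s0 = in1 OR in2 = 0 OR 1 = 1
s1 = s0 XOR in2 = 1 XOR 1 = 0
s2 = s0 OR s1 = 1 OR 0 = 1
s4 = in2 NAND s1 = 1 NAND 0 = 1
s5 = s4 XOR s2 = 1 XOR 1 = 0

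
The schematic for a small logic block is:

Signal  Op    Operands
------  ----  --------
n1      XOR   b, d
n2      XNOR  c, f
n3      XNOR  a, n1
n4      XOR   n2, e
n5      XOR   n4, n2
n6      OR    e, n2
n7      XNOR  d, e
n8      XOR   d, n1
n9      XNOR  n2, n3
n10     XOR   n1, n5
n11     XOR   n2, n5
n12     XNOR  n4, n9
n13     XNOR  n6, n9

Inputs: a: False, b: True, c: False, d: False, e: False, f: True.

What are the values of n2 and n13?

n2 = False, n13 = False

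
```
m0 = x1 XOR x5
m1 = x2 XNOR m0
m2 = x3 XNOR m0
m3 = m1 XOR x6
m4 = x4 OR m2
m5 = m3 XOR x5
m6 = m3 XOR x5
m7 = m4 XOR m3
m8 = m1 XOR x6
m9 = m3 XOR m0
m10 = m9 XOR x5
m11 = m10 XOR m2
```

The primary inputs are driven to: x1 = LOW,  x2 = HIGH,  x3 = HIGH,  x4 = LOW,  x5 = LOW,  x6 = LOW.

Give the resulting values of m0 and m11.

m0 = x1 XOR x5 = LOW XOR LOW = LOW
m1 = x2 XNOR m0 = HIGH XNOR LOW = LOW
m2 = x3 XNOR m0 = HIGH XNOR LOW = LOW
m3 = m1 XOR x6 = LOW XOR LOW = LOW
m9 = m3 XOR m0 = LOW XOR LOW = LOW
m10 = m9 XOR x5 = LOW XOR LOW = LOW
m11 = m10 XOR m2 = LOW XOR LOW = LOW

m0 = LOW, m11 = LOW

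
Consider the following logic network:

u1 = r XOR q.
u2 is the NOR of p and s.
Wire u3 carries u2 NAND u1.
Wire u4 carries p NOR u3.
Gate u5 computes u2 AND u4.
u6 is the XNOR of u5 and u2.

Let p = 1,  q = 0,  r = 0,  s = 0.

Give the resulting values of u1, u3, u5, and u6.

u1 = 0, u3 = 1, u5 = 0, u6 = 1

u1 = r XOR q = 0 XOR 0 = 0
u2 = p NOR s = 1 NOR 0 = 0
u3 = u2 NAND u1 = 0 NAND 0 = 1
u4 = p NOR u3 = 1 NOR 1 = 0
u5 = u2 AND u4 = 0 AND 0 = 0
u6 = u5 XNOR u2 = 0 XNOR 0 = 1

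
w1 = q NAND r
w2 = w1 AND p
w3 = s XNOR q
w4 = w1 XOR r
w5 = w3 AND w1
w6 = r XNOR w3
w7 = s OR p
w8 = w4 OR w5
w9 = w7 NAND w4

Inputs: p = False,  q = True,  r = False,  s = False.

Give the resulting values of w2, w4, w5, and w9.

w2 = False, w4 = True, w5 = False, w9 = True

w1 = q NAND r = True NAND False = True
w2 = w1 AND p = True AND False = False
w3 = s XNOR q = False XNOR True = False
w4 = w1 XOR r = True XOR False = True
w5 = w3 AND w1 = False AND True = False
w7 = s OR p = False OR False = False
w9 = w7 NAND w4 = False NAND True = True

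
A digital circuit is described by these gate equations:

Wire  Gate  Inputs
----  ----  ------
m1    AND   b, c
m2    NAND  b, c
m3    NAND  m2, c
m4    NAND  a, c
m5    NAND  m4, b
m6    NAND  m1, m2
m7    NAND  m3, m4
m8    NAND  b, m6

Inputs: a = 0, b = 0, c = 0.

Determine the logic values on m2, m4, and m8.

m1 = b AND c = 0 AND 0 = 0
m2 = b NAND c = 0 NAND 0 = 1
m4 = a NAND c = 0 NAND 0 = 1
m6 = m1 NAND m2 = 0 NAND 1 = 1
m8 = b NAND m6 = 0 NAND 1 = 1

m2 = 1, m4 = 1, m8 = 1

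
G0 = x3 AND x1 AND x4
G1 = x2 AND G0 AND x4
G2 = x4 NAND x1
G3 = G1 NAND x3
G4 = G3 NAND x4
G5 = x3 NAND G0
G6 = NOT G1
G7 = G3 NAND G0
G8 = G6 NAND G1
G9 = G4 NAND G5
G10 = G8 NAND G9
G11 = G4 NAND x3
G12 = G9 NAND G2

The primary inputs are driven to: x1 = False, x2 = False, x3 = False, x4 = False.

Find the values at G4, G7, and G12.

G0 = x3 AND x1 AND x4 = False AND False AND False = False
G1 = x2 AND G0 AND x4 = False AND False AND False = False
G2 = x4 NAND x1 = False NAND False = True
G3 = G1 NAND x3 = False NAND False = True
G4 = G3 NAND x4 = True NAND False = True
G5 = x3 NAND G0 = False NAND False = True
G7 = G3 NAND G0 = True NAND False = True
G9 = G4 NAND G5 = True NAND True = False
G12 = G9 NAND G2 = False NAND True = True

G4 = True; G7 = True; G12 = True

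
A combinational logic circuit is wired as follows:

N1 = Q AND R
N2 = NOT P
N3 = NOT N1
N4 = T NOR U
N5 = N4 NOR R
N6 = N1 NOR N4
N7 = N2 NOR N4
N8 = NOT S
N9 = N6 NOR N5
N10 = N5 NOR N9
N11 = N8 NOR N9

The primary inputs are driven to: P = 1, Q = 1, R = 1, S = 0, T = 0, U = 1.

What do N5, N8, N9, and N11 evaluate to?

N5 = 0, N8 = 1, N9 = 1, N11 = 0

N1 = Q AND R = 1 AND 1 = 1
N4 = T NOR U = 0 NOR 1 = 0
N5 = N4 NOR R = 0 NOR 1 = 0
N6 = N1 NOR N4 = 1 NOR 0 = 0
N8 = NOT S = NOT 0 = 1
N9 = N6 NOR N5 = 0 NOR 0 = 1
N11 = N8 NOR N9 = 1 NOR 1 = 0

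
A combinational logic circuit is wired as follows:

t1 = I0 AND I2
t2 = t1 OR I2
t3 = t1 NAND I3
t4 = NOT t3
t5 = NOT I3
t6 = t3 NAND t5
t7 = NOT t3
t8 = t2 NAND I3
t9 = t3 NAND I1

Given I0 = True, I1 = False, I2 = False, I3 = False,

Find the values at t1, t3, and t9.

t1 = I0 AND I2 = True AND False = False
t3 = t1 NAND I3 = False NAND False = True
t9 = t3 NAND I1 = True NAND False = True

t1 = False; t3 = True; t9 = True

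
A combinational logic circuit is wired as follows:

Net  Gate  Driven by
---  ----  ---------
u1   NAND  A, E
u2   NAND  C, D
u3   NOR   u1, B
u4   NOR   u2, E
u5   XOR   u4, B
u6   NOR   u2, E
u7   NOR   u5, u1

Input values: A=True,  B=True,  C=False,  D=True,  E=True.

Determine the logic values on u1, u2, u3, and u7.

u1 = A NAND E = True NAND True = False
u2 = C NAND D = False NAND True = True
u3 = u1 NOR B = False NOR True = False
u4 = u2 NOR E = True NOR True = False
u5 = u4 XOR B = False XOR True = True
u7 = u5 NOR u1 = True NOR False = False

u1 = False, u2 = True, u3 = False, u7 = False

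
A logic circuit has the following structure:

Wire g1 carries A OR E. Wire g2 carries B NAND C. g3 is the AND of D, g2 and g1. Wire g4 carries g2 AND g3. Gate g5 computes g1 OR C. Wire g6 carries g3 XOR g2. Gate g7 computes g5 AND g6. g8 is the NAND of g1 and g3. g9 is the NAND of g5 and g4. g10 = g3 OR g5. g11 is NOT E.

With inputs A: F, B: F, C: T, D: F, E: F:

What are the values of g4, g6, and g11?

g4 = F; g6 = T; g11 = T

g1 = A OR E = F OR F = F
g2 = B NAND C = F NAND T = T
g3 = D AND g2 AND g1 = F AND T AND F = F
g4 = g2 AND g3 = T AND F = F
g6 = g3 XOR g2 = F XOR T = T
g11 = NOT E = NOT F = T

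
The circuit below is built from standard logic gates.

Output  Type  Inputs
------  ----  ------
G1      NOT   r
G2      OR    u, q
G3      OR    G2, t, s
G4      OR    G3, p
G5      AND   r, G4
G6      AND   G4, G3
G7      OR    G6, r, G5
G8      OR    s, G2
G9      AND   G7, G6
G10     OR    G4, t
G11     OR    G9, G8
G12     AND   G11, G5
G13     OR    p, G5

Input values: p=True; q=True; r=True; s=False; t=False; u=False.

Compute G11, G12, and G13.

G2 = u OR q = False OR True = True
G3 = G2 OR t OR s = True OR False OR False = True
G4 = G3 OR p = True OR True = True
G5 = r AND G4 = True AND True = True
G6 = G4 AND G3 = True AND True = True
G7 = G6 OR r OR G5 = True OR True OR True = True
G8 = s OR G2 = False OR True = True
G9 = G7 AND G6 = True AND True = True
G11 = G9 OR G8 = True OR True = True
G12 = G11 AND G5 = True AND True = True
G13 = p OR G5 = True OR True = True

G11 = True  G12 = True  G13 = True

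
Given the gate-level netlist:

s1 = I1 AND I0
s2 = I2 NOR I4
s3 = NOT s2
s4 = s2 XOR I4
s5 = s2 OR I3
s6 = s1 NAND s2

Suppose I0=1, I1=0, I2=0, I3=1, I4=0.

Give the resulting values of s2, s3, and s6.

s1 = I1 AND I0 = 0 AND 1 = 0
s2 = I2 NOR I4 = 0 NOR 0 = 1
s3 = NOT s2 = NOT 1 = 0
s6 = s1 NAND s2 = 0 NAND 1 = 1

s2 = 1, s3 = 0, s6 = 1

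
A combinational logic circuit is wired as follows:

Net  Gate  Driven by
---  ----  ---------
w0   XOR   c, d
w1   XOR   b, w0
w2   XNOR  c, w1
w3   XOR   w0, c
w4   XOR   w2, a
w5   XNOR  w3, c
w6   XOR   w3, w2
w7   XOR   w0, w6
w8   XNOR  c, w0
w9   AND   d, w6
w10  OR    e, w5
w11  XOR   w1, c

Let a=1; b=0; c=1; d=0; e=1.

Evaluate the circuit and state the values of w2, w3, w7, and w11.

w0 = c XOR d = 1 XOR 0 = 1
w1 = b XOR w0 = 0 XOR 1 = 1
w2 = c XNOR w1 = 1 XNOR 1 = 1
w3 = w0 XOR c = 1 XOR 1 = 0
w6 = w3 XOR w2 = 0 XOR 1 = 1
w7 = w0 XOR w6 = 1 XOR 1 = 0
w11 = w1 XOR c = 1 XOR 1 = 0

w2 = 1; w3 = 0; w7 = 0; w11 = 0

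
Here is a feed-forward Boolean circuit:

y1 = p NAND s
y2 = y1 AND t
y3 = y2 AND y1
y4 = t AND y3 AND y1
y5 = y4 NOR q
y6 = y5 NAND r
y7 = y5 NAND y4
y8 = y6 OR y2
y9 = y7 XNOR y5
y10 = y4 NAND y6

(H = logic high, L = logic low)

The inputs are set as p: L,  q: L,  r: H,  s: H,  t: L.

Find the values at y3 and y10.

y3 = L  y10 = H

y1 = p NAND s = L NAND H = H
y2 = y1 AND t = H AND L = L
y3 = y2 AND y1 = L AND H = L
y4 = t AND y3 AND y1 = L AND L AND H = L
y5 = y4 NOR q = L NOR L = H
y6 = y5 NAND r = H NAND H = L
y10 = y4 NAND y6 = L NAND L = H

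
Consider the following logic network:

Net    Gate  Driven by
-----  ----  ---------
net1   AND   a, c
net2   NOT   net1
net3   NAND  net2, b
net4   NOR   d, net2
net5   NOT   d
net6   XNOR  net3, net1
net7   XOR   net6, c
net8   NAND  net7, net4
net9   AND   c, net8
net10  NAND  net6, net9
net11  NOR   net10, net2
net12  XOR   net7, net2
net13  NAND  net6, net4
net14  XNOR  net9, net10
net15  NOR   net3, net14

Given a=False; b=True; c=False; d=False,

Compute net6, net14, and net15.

net6 = True; net14 = False; net15 = True

net1 = a AND c = False AND False = False
net2 = NOT net1 = NOT False = True
net3 = net2 NAND b = True NAND True = False
net4 = d NOR net2 = False NOR True = False
net6 = net3 XNOR net1 = False XNOR False = True
net7 = net6 XOR c = True XOR False = True
net8 = net7 NAND net4 = True NAND False = True
net9 = c AND net8 = False AND True = False
net10 = net6 NAND net9 = True NAND False = True
net14 = net9 XNOR net10 = False XNOR True = False
net15 = net3 NOR net14 = False NOR False = True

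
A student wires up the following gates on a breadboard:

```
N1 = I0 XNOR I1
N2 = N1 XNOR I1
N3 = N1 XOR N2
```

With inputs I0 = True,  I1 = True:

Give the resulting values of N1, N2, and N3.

N1 = True; N2 = True; N3 = False

N1 = I0 XNOR I1 = True XNOR True = True
N2 = N1 XNOR I1 = True XNOR True = True
N3 = N1 XOR N2 = True XOR True = False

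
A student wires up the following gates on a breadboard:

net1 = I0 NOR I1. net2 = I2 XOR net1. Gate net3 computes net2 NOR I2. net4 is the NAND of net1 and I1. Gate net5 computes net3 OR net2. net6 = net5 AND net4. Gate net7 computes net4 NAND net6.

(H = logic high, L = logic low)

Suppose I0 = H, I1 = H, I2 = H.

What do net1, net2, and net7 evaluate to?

net1 = L  net2 = H  net7 = L

net1 = I0 NOR I1 = H NOR H = L
net2 = I2 XOR net1 = H XOR L = H
net3 = net2 NOR I2 = H NOR H = L
net4 = net1 NAND I1 = L NAND H = H
net5 = net3 OR net2 = L OR H = H
net6 = net5 AND net4 = H AND H = H
net7 = net4 NAND net6 = H NAND H = L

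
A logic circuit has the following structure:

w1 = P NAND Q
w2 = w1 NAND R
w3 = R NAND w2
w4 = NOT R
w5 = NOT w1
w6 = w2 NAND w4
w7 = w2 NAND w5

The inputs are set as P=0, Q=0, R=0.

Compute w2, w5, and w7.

w2 = 1; w5 = 0; w7 = 1

w1 = P NAND Q = 0 NAND 0 = 1
w2 = w1 NAND R = 1 NAND 0 = 1
w5 = NOT w1 = NOT 1 = 0
w7 = w2 NAND w5 = 1 NAND 0 = 1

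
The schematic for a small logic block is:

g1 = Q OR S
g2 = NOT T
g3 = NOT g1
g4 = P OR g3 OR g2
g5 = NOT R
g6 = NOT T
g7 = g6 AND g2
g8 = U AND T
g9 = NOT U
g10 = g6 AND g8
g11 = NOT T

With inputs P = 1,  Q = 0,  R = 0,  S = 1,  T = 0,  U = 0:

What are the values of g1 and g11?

g1 = Q OR S = 0 OR 1 = 1
g11 = NOT T = NOT 0 = 1

g1 = 1, g11 = 1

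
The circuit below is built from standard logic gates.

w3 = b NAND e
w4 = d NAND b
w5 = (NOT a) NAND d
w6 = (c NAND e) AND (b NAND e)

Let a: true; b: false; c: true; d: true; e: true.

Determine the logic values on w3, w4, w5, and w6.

w3 = true, w4 = true, w5 = true, w6 = false

w3 = false NAND true = true
w4 = true NAND false = true
w5 = (NOT true) NAND true = true
w6 = (true NAND true) AND (false NAND true) = false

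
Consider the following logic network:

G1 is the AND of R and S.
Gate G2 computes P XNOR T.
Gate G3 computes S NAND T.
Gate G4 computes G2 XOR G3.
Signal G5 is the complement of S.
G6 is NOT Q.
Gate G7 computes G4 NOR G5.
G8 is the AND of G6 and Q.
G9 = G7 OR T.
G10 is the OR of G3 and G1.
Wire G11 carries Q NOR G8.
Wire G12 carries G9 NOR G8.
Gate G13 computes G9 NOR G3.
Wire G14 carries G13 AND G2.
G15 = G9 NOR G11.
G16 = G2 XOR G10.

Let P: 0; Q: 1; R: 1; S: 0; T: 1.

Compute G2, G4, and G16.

G1 = R AND S = 1 AND 0 = 0
G2 = P XNOR T = 0 XNOR 1 = 0
G3 = S NAND T = 0 NAND 1 = 1
G4 = G2 XOR G3 = 0 XOR 1 = 1
G10 = G3 OR G1 = 1 OR 0 = 1
G16 = G2 XOR G10 = 0 XOR 1 = 1

G2 = 0, G4 = 1, G16 = 1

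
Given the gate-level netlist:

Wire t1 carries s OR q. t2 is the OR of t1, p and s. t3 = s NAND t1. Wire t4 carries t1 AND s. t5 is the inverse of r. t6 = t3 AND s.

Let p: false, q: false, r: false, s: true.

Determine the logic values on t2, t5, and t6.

t1 = s OR q = true OR false = true
t2 = t1 OR p OR s = true OR false OR true = true
t3 = s NAND t1 = true NAND true = false
t5 = NOT r = NOT false = true
t6 = t3 AND s = false AND true = false

t2 = true  t5 = true  t6 = false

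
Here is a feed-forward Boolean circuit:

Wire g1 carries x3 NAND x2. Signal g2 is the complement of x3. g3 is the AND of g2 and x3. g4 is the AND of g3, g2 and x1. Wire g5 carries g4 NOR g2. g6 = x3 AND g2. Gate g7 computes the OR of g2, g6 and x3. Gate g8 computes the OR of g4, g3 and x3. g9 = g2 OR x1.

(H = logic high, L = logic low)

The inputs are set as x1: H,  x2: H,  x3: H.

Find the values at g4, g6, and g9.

g4 = L  g6 = L  g9 = H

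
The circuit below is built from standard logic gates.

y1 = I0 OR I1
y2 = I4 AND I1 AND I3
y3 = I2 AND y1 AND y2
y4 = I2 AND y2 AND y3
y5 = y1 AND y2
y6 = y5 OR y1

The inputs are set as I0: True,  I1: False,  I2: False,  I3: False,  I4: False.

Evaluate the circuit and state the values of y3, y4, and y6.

y3 = False  y4 = False  y6 = True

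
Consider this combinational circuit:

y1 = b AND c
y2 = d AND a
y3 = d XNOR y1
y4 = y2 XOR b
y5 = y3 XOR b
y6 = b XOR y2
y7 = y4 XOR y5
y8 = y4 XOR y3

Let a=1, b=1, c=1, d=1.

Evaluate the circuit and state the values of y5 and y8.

y5 = 0, y8 = 1

y1 = b AND c = 1 AND 1 = 1
y2 = d AND a = 1 AND 1 = 1
y3 = d XNOR y1 = 1 XNOR 1 = 1
y4 = y2 XOR b = 1 XOR 1 = 0
y5 = y3 XOR b = 1 XOR 1 = 0
y8 = y4 XOR y3 = 0 XOR 1 = 1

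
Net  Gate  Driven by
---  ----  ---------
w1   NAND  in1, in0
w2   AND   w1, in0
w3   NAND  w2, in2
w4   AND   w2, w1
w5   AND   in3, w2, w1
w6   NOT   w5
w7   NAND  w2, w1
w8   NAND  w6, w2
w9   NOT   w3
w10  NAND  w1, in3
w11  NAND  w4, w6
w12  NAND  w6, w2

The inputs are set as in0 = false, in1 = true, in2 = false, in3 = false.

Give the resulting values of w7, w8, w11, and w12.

w1 = in1 NAND in0 = true NAND false = true
w2 = w1 AND in0 = true AND false = false
w4 = w2 AND w1 = false AND true = false
w5 = in3 AND w2 AND w1 = false AND false AND true = false
w6 = NOT w5 = NOT false = true
w7 = w2 NAND w1 = false NAND true = true
w8 = w6 NAND w2 = true NAND false = true
w11 = w4 NAND w6 = false NAND true = true
w12 = w6 NAND w2 = true NAND false = true

w7 = true  w8 = true  w11 = true  w12 = true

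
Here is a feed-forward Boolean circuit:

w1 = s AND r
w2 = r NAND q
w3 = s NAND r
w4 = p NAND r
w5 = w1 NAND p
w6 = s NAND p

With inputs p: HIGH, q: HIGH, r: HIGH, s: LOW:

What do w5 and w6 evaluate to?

w1 = s AND r = LOW AND HIGH = LOW
w5 = w1 NAND p = LOW NAND HIGH = HIGH
w6 = s NAND p = LOW NAND HIGH = HIGH

w5 = HIGH, w6 = HIGH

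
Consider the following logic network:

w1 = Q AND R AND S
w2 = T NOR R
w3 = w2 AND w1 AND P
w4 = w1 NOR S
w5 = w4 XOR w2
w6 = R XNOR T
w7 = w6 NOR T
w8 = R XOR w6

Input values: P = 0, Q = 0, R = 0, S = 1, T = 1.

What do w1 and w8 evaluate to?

w1 = 0, w8 = 0

w1 = Q AND R AND S = 0 AND 0 AND 1 = 0
w6 = R XNOR T = 0 XNOR 1 = 0
w8 = R XOR w6 = 0 XOR 0 = 0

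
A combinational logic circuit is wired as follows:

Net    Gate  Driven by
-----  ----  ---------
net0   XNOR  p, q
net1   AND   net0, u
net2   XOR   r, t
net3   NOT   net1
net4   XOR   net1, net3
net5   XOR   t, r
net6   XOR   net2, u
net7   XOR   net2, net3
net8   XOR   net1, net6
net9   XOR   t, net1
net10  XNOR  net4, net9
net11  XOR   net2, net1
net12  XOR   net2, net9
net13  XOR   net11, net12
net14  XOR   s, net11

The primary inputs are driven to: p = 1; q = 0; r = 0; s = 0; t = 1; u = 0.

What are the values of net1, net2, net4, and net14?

net0 = p XNOR q = 1 XNOR 0 = 0
net1 = net0 AND u = 0 AND 0 = 0
net2 = r XOR t = 0 XOR 1 = 1
net3 = NOT net1 = NOT 0 = 1
net4 = net1 XOR net3 = 0 XOR 1 = 1
net11 = net2 XOR net1 = 1 XOR 0 = 1
net14 = s XOR net11 = 0 XOR 1 = 1

net1 = 0, net2 = 1, net4 = 1, net14 = 1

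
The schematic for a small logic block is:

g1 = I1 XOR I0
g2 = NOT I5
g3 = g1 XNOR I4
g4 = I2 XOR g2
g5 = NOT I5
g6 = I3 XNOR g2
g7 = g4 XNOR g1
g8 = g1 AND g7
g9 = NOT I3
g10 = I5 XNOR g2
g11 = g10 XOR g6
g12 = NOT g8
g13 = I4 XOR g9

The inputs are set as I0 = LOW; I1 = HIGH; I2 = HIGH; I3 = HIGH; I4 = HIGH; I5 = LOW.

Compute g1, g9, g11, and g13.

g1 = I1 XOR I0 = HIGH XOR LOW = HIGH
g2 = NOT I5 = NOT LOW = HIGH
g6 = I3 XNOR g2 = HIGH XNOR HIGH = HIGH
g9 = NOT I3 = NOT HIGH = LOW
g10 = I5 XNOR g2 = LOW XNOR HIGH = LOW
g11 = g10 XOR g6 = LOW XOR HIGH = HIGH
g13 = I4 XOR g9 = HIGH XOR LOW = HIGH

g1 = HIGH, g9 = LOW, g11 = HIGH, g13 = HIGH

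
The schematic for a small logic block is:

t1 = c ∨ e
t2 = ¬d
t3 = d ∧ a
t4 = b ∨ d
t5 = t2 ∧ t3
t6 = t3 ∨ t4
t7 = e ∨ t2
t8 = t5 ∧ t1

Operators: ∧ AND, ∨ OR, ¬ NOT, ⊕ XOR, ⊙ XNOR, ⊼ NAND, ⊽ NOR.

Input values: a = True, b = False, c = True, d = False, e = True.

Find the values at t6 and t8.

t1 = c OR e = True OR True = True
t2 = NOT d = NOT False = True
t3 = d AND a = False AND True = False
t4 = b OR d = False OR False = False
t5 = t2 AND t3 = True AND False = False
t6 = t3 OR t4 = False OR False = False
t8 = t5 AND t1 = False AND True = False

t6 = False  t8 = False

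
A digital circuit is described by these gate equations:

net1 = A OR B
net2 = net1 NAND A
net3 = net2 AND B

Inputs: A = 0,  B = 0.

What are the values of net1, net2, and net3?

net1 = A OR B = 0 OR 0 = 0
net2 = net1 NAND A = 0 NAND 0 = 1
net3 = net2 AND B = 1 AND 0 = 0

net1 = 0; net2 = 1; net3 = 0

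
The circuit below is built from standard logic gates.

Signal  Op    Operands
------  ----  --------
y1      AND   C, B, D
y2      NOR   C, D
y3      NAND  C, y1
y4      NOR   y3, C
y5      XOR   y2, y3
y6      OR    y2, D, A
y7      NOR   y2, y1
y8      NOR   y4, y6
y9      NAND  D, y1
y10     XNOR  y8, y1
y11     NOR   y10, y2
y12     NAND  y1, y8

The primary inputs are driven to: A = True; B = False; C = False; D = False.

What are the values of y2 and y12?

y2 = True, y12 = True

y1 = C AND B AND D = False AND False AND False = False
y2 = C NOR D = False NOR False = True
y3 = C NAND y1 = False NAND False = True
y4 = y3 NOR C = True NOR False = False
y6 = y2 OR D OR A = True OR False OR True = True
y8 = y4 NOR y6 = False NOR True = False
y12 = y1 NAND y8 = False NAND False = True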